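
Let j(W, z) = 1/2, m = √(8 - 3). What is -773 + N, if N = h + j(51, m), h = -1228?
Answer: -4001/2 ≈ -2000.5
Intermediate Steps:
m = √5 ≈ 2.2361
j(W, z) = ½
N = -2455/2 (N = -1228 + ½ = -2455/2 ≈ -1227.5)
-773 + N = -773 - 2455/2 = -4001/2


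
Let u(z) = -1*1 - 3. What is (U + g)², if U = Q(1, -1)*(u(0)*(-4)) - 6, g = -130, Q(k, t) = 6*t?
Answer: 53824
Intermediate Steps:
u(z) = -4 (u(z) = -1 - 3 = -4)
U = -102 (U = (6*(-1))*(-4*(-4)) - 6 = -6*16 - 6 = -96 - 6 = -102)
(U + g)² = (-102 - 130)² = (-232)² = 53824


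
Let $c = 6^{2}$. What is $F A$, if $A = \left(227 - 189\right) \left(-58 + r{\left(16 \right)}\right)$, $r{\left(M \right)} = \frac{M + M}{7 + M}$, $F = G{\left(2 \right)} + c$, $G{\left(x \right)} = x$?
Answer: $- \frac{1880088}{23} \approx -81743.0$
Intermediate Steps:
$c = 36$
$F = 38$ ($F = 2 + 36 = 38$)
$r{\left(M \right)} = \frac{2 M}{7 + M}$
$A = - \frac{49476}{23}$ ($A = \left(227 - 189\right) \left(-58 + 2 \cdot 16 \frac{1}{7 + 16}\right) = 38 \left(-58 + 2 \cdot 16 \cdot \frac{1}{23}\right) = 38 \left(-58 + \frac{32}{23}\right) = 38 \left(- \frac{1302}{23}\right) = - \frac{49476}{23} \approx -2151.1$)
$F A = 38 \left(- \frac{49476}{23}\right) = - \frac{1880088}{23}$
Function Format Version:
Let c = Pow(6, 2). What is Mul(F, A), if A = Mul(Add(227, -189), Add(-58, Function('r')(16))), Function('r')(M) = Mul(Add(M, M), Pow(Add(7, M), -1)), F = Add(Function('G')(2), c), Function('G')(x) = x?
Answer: Rational(-1880088, 23) ≈ -81743.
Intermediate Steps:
c = 36
F = 38 (F = Add(2, 36) = 38)
Function('r')(M) = Mul(2, M, Pow(Add(7, M), -1)) (Function('r')(M) = Mul(Mul(2, M), Pow(Add(7, M), -1)) = Mul(2, M, Pow(Add(7, M), -1)))
A = Rational(-49476, 23) (A = Mul(Add(227, -189), Add(-58, Mul(2, 16, Pow(Add(7, 16), -1)))) = Mul(38, Add(-58, Mul(2, 16, Pow(23, -1)))) = Mul(38, Add(-58, Mul(2, 16, Rational(1, 23)))) = Mul(38, Add(-58, Rational(32, 23))) = Mul(38, Rational(-1302, 23)) = Rational(-49476, 23) ≈ -2151.1)
Mul(F, A) = Mul(38, Rational(-49476, 23)) = Rational(-1880088, 23)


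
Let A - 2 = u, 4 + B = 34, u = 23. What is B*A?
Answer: 750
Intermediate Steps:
B = 30 (B = -4 + 34 = 30)
A = 25 (A = 2 + 23 = 25)
B*A = 30*25 = 750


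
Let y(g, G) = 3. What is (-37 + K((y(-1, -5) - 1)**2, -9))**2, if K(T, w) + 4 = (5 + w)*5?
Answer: 3721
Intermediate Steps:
K(T, w) = 21 + 5*w (K(T, w) = -4 + (5 + w)*5 = -4 + (25 + 5*w) = 21 + 5*w)
(-37 + K((y(-1, -5) - 1)**2, -9))**2 = (-37 + (21 + 5*(-9)))**2 = (-37 + (21 - 45))**2 = (-37 - 24)**2 = (-61)**2 = 3721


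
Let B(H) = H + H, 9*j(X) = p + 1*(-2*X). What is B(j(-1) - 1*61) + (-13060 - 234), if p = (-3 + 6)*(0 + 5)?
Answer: -120710/9 ≈ -13412.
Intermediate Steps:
p = 15 (p = 3*5 = 15)
j(X) = 5/3 - 2*X/9 (j(X) = (15 + 1*(-2*X))/9 = (15 - 2*X)/9 = 5/3 - 2*X/9)
B(H) = 2*H
B(j(-1) - 1*61) + (-13060 - 234) = 2*((5/3 - 2/9*(-1)) - 1*61) + (-13060 - 234) = 2*((5/3 + 2/9) - 61) - 13294 = 2*(17/9 - 61) - 13294 = 2*(-532/9) - 13294 = -1064/9 - 13294 = -120710/9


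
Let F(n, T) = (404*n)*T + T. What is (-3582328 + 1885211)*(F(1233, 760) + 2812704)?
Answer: -647269874520728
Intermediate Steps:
F(n, T) = T + 404*T*n (F(n, T) = 404*T*n + T = T + 404*T*n)
(-3582328 + 1885211)*(F(1233, 760) + 2812704) = (-3582328 + 1885211)*(760*(1 + 404*1233) + 2812704) = -1697117*(760*(1 + 498132) + 2812704) = -1697117*(760*498133 + 2812704) = -1697117*(378581080 + 2812704) = -1697117*381393784 = -647269874520728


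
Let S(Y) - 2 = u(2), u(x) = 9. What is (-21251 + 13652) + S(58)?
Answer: -7588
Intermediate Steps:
S(Y) = 11 (S(Y) = 2 + 9 = 11)
(-21251 + 13652) + S(58) = (-21251 + 13652) + 11 = -7599 + 11 = -7588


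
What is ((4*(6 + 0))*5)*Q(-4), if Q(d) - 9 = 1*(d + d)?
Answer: 120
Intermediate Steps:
Q(d) = 9 + 2*d (Q(d) = 9 + 1*(d + d) = 9 + 1*(2*d) = 9 + 2*d)
((4*(6 + 0))*5)*Q(-4) = ((4*(6 + 0))*5)*(9 + 2*(-4)) = ((4*6)*5)*(9 - 8) = (24*5)*1 = 120*1 = 120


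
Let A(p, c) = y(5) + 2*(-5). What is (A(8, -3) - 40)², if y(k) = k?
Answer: 2025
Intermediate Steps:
A(p, c) = -5 (A(p, c) = 5 + 2*(-5) = 5 - 10 = -5)
(A(8, -3) - 40)² = (-5 - 40)² = (-45)² = 2025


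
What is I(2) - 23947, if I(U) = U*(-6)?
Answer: -23959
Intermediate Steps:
I(U) = -6*U
I(2) - 23947 = -6*2 - 23947 = -12 - 23947 = -23959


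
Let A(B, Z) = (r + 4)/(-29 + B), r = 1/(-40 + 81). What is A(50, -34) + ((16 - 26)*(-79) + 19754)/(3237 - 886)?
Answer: 6025433/674737 ≈ 8.9301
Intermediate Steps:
r = 1/41 ≈ 0.024390
A(B, Z) = 165/(41*(-29 + B)) (A(B, Z) = (1/41 + 4)/(-29 + B) = 165/(41*(-29 + B)))
A(50, -34) + ((16 - 26)*(-79) + 19754)/(3237 - 886) = 165/(41*(-29 + 50)) + ((16 - 26)*(-79) + 19754)/(3237 - 886) = (165/41)/21 + (-10*(-79) + 19754)/2351 = (165/41)*(1/21) + (790 + 19754)*(1/2351) = 55/287 + 20544*(1/2351) = 55/287 + 20544/2351 = 6025433/674737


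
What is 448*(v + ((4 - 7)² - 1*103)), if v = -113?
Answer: -92736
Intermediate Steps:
448*(v + ((4 - 7)² - 1*103)) = 448*(-113 + ((4 - 7)² - 1*103)) = 448*(-113 + ((-3)² - 103)) = 448*(-113 + (9 - 103)) = 448*(-113 - 94) = 448*(-207) = -92736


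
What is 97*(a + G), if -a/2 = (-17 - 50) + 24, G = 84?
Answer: 16490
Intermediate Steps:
a = 86 (a = -2*((-17 - 50) + 24) = -2*(-67 + 24) = -2*(-43) = 86)
97*(a + G) = 97*(86 + 84) = 97*170 = 16490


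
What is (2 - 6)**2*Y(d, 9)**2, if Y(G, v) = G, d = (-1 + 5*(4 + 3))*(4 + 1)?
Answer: 462400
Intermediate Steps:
d = 170 (d = (-1 + 5*7)*5 = (-1 + 35)*5 = 34*5 = 170)
(2 - 6)**2*Y(d, 9)**2 = (2 - 6)**2*170**2 = (-4)**2*28900 = 16*28900 = 462400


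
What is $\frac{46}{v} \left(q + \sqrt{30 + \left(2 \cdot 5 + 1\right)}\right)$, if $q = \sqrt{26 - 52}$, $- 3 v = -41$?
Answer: $\frac{138 \sqrt{41}}{41} + \frac{138 i \sqrt{26}}{41} \approx 21.552 + 17.163 i$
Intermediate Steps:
$v = \frac{41}{3}$ ($v = \left(- \frac{1}{3}\right) \left(-41\right) = \frac{41}{3} \approx 13.667$)
$q = i \sqrt{26}$ ($q = \sqrt{-26} = i \sqrt{26} \approx 5.099 i$)
$\frac{46}{v} \left(q + \sqrt{30 + \left(2 \cdot 5 + 1\right)}\right) = \frac{46}{\frac{41}{3}} \left(i \sqrt{26} + \sqrt{30 + \left(2 \cdot 5 + 1\right)}\right) = 46 \cdot \frac{3}{41} \left(i \sqrt{26} + \sqrt{30 + \left(10 + 1\right)}\right) = \frac{138 \left(i \sqrt{26} + \sqrt{30 + 11}\right)}{41} = \frac{138 \left(i \sqrt{26} + \sqrt{41}\right)}{41} = \frac{138 \left(\sqrt{41} + i \sqrt{26}\right)}{41} = \frac{138 \sqrt{41}}{41} + \frac{138 i \sqrt{26}}{41}$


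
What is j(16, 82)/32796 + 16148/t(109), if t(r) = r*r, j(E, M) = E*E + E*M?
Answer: 137054804/97412319 ≈ 1.4070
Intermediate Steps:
j(E, M) = E² + E*M
t(r) = r²
j(16, 82)/32796 + 16148/t(109) = (16*(16 + 82))/32796 + 16148/(109²) = (16*98)*(1/32796) + 16148/11881 = 1568*(1/32796) + 16148*(1/11881) = 392/8199 + 16148/11881 = 137054804/97412319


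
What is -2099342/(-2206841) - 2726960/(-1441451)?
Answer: 1292009394086/454436166613 ≈ 2.8431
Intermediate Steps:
-2099342/(-2206841) - 2726960/(-1441451) = -2099342*(-1/2206841) - 2726960*(-1/1441451) = 299906/315263 + 2726960/1441451 = 1292009394086/454436166613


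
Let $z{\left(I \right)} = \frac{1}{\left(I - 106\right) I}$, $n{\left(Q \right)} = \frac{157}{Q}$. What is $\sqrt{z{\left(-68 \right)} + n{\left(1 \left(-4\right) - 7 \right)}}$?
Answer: $\frac{31 i \sqrt{62895954}}{65076} \approx 3.7779 i$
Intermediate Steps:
$z{\left(I \right)} = \frac{1}{I \left(-106 + I\right)}$ ($z{\left(I \right)} = \frac{1}{\left(-106 + I\right) I} = \frac{1}{I \left(-106 + I\right)}$)
$\sqrt{z{\left(-68 \right)} + n{\left(1 \left(-4\right) - 7 \right)}} = \sqrt{\frac{1}{\left(-68\right) \left(-106 - 68\right)} + \frac{157}{1 \left(-4\right) - 7}} = \sqrt{- \frac{1}{68 \left(-174\right)} + \frac{157}{-4 - 7}} = \sqrt{\left(- \frac{1}{68}\right) \left(- \frac{1}{174}\right) + \frac{157}{-11}} = \sqrt{\frac{1}{11832} + 157 \left(- \frac{1}{11}\right)} = \sqrt{\frac{1}{11832} - \frac{157}{11}} = \sqrt{- \frac{1857613}{130152}} = \frac{31 i \sqrt{62895954}}{65076}$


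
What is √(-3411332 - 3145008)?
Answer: 2*I*√1639085 ≈ 2560.5*I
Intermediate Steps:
√(-3411332 - 3145008) = √(-6556340) = 2*I*√1639085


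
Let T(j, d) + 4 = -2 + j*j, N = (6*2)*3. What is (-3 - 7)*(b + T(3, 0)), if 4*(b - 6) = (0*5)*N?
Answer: -90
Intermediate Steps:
N = 36 (N = 12*3 = 36)
T(j, d) = -6 + j**2 (T(j, d) = -4 + (-2 + j*j) = -4 + (-2 + j**2) = -6 + j**2)
b = 6 (b = 6 + ((0*5)*36)/4 = 6 + (0*36)/4 = 6 + (1/4)*0 = 6 + 0 = 6)
(-3 - 7)*(b + T(3, 0)) = (-3 - 7)*(6 + (-6 + 3**2)) = -10*(6 + (-6 + 9)) = -10*(6 + 3) = -10*9 = -90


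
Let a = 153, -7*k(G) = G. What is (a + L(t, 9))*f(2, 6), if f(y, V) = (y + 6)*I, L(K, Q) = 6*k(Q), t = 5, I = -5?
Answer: -40680/7 ≈ -5811.4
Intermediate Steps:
k(G) = -G/7
L(K, Q) = -6*Q/7 (L(K, Q) = 6*(-Q/7) = -6*Q/7)
f(y, V) = -30 - 5*y (f(y, V) = (y + 6)*(-5) = (6 + y)*(-5) = -30 - 5*y)
(a + L(t, 9))*f(2, 6) = (153 - 6/7*9)*(-30 - 5*2) = (153 - 54/7)*(-30 - 10) = (1017/7)*(-40) = -40680/7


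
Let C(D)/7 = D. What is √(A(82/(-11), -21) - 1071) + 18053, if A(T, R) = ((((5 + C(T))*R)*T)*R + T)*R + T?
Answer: 18053 + I*√394241189/11 ≈ 18053.0 + 1805.0*I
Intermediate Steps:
C(D) = 7*D
A(T, R) = T + R*(T + T*R²*(5 + 7*T)) (A(T, R) = ((((5 + 7*T)*R)*T)*R + T)*R + T = (((R*(5 + 7*T))*T)*R + T)*R + T = ((R*T*(5 + 7*T))*R + T)*R + T = (T*R²*(5 + 7*T) + T)*R + T = (T + T*R²*(5 + 7*T))*R + T = R*(T + T*R²*(5 + 7*T)) + T = T + R*(T + T*R²*(5 + 7*T)))
√(A(82/(-11), -21) - 1071) + 18053 = √((82/(-11))*(1 - 21 + 5*(-21)³ + 7*(82/(-11))*(-21)³) - 1071) + 18053 = √((82*(-1/11))*(1 - 21 + 5*(-9261) + 7*(82*(-1/11))*(-9261)) - 1071) + 18053 = √(-82*(1 - 21 - 46305 + 7*(-82/11)*(-9261))/11 - 1071) + 18053 = √(-82*(1 - 21 - 46305 + 5315814/11)/11 - 1071) + 18053 = √(-82/11*4806239/11 - 1071) + 18053 = √(-394111598/121 - 1071) + 18053 = √(-394241189/121) + 18053 = I*√394241189/11 + 18053 = 18053 + I*√394241189/11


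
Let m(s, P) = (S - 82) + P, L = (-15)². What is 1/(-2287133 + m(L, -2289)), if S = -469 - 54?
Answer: -1/2290027 ≈ -4.3668e-7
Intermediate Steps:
S = -523
L = 225
m(s, P) = -605 + P (m(s, P) = (-523 - 82) + P = -605 + P)
1/(-2287133 + m(L, -2289)) = 1/(-2287133 + (-605 - 2289)) = 1/(-2287133 - 2894) = 1/(-2290027) = -1/2290027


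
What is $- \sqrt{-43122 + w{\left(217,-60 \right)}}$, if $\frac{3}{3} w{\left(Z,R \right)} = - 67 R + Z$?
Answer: $- i \sqrt{38885} \approx - 197.19 i$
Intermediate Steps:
$w{\left(Z,R \right)} = Z - 67 R$ ($w{\left(Z,R \right)} = - 67 R + Z = Z - 67 R$)
$- \sqrt{-43122 + w{\left(217,-60 \right)}} = - \sqrt{-43122 + \left(217 - -4020\right)} = - \sqrt{-43122 + \left(217 + 4020\right)} = - \sqrt{-43122 + 4237} = - \sqrt{-38885} = - i \sqrt{38885}$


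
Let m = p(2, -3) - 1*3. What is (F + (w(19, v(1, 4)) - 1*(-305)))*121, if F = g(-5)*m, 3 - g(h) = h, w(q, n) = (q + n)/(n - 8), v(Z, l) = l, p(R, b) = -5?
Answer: 113861/4 ≈ 28465.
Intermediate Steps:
w(q, n) = (n + q)/(-8 + n)
g(h) = 3 - h
m = -8 (m = -5 - 1*3 = -5 - 3 = -8)
F = -64 (F = (3 - 1*(-5))*(-8) = (3 + 5)*(-8) = 8*(-8) = -64)
(F + (w(19, v(1, 4)) - 1*(-305)))*121 = (-64 + ((4 + 19)/(-8 + 4) - 1*(-305)))*121 = (-64 + (23/(-4) + 305))*121 = (-64 + (-¼*23 + 305))*121 = (-64 + (-23/4 + 305))*121 = (-64 + 1197/4)*121 = (941/4)*121 = 113861/4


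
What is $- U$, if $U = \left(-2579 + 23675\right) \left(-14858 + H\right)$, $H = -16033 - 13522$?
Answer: $936936648$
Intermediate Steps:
$H = -29555$
$U = -936936648$ ($U = \left(-2579 + 23675\right) \left(-14858 - 29555\right) = 21096 \left(-44413\right) = -936936648$)
$- U = \left(-1\right) \left(-936936648\right) = 936936648$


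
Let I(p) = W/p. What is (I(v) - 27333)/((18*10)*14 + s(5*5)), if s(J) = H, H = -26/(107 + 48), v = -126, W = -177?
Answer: -177928685/16404108 ≈ -10.847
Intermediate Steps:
H = -26/155 ≈ -0.16774
s(J) = -26/155
I(p) = -177/p
(I(v) - 27333)/((18*10)*14 + s(5*5)) = (-177/(-126) - 27333)/((18*10)*14 - 26/155) = (-177*(-1/126) - 27333)/(180*14 - 26/155) = (59/42 - 27333)/(2520 - 26/155) = -1147927/(42*390574/155) = -1147927/42*155/390574 = -177928685/16404108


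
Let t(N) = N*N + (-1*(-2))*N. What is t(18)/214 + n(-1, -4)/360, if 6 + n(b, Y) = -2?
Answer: 7993/4815 ≈ 1.6600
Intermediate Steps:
t(N) = N² + 2*N
n(b, Y) = -8 (n(b, Y) = -6 - 2 = -8)
t(18)/214 + n(-1, -4)/360 = (18*(2 + 18))/214 - 8/360 = (18*20)*(1/214) - 8*1/360 = 360*(1/214) - 1/45 = 180/107 - 1/45 = 7993/4815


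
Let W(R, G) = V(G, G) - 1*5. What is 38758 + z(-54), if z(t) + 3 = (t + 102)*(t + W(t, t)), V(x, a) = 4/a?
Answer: 323275/9 ≈ 35919.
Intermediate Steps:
W(R, G) = -5 + 4/G (W(R, G) = 4/G - 1*5 = 4/G - 5 = -5 + 4/G)
z(t) = -3 + (102 + t)*(-5 + t + 4/t) (z(t) = -3 + (t + 102)*(t + (-5 + 4/t)) = -3 + (102 + t)*(-5 + t + 4/t))
38758 + z(-54) = 38758 + (-509 + (-54)² + 97*(-54) + 408/(-54)) = 38758 + (-509 + 2916 - 5238 + 408*(-1/54)) = 38758 + (-509 + 2916 - 5238 - 68/9) = 38758 - 25547/9 = 323275/9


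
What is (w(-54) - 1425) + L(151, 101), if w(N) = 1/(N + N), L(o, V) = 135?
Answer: -139321/108 ≈ -1290.0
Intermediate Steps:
w(N) = 1/(2*N)
(w(-54) - 1425) + L(151, 101) = ((½)/(-54) - 1425) + 135 = ((½)*(-1/54) - 1425) + 135 = (-1/108 - 1425) + 135 = -153901/108 + 135 = -139321/108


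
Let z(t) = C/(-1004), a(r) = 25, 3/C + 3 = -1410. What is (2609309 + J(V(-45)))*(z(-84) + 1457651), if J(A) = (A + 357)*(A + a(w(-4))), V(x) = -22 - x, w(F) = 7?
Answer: 1811169093428776265/472884 ≈ 3.8300e+12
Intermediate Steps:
C = -1/471 (C = 3/(-3 - 1410) = 3/(-1413) = 3*(-1/1413) = -1/471 ≈ -0.0021231)
z(t) = 1/472884 (z(t) = -1/471/(-1004) = -1/471*(-1/1004) = 1/472884)
J(A) = (25 + A)*(357 + A) (J(A) = (A + 357)*(A + 25) = (357 + A)*(25 + A) = (25 + A)*(357 + A))
(2609309 + J(V(-45)))*(z(-84) + 1457651) = (2609309 + (8925 + (-22 - 1*(-45))² + 382*(-22 - 1*(-45))))*(1/472884 + 1457651) = (2609309 + (8925 + (-22 + 45)² + 382*(-22 + 45)))*(689299835485/472884) = (2609309 + (8925 + 23² + 382*23))*(689299835485/472884) = (2609309 + (8925 + 529 + 8786))*(689299835485/472884) = (2609309 + 18240)*(689299835485/472884) = 2627549*(689299835485/472884) = 1811169093428776265/472884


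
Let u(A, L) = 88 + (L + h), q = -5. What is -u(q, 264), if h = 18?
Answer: -370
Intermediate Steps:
u(A, L) = 106 + L (u(A, L) = 88 + (L + 18) = 88 + (18 + L) = 106 + L)
-u(q, 264) = -(106 + 264) = -1*370 = -370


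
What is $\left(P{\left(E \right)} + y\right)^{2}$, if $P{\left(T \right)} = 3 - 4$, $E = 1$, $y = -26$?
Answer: $729$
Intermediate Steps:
$P{\left(T \right)} = -1$ ($P{\left(T \right)} = 3 - 4 = -1$)
$\left(P{\left(E \right)} + y\right)^{2} = \left(-1 - 26\right)^{2} = \left(-27\right)^{2} = 729$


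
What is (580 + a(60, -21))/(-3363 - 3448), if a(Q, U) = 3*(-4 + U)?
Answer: -505/6811 ≈ -0.074145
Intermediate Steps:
a(Q, U) = -12 + 3*U
(580 + a(60, -21))/(-3363 - 3448) = (580 + (-12 + 3*(-21)))/(-3363 - 3448) = (580 + (-12 - 63))/(-6811) = (580 - 75)*(-1/6811) = 505*(-1/6811) = -505/6811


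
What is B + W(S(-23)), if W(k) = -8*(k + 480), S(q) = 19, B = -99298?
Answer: -103290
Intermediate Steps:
W(k) = -3840 - 8*k (W(k) = -8*(480 + k) = -3840 - 8*k)
B + W(S(-23)) = -99298 + (-3840 - 8*19) = -99298 + (-3840 - 152) = -99298 - 3992 = -103290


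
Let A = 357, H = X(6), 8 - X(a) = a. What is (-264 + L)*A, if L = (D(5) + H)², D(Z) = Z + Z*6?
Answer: 394485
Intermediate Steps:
X(a) = 8 - a
H = 2 (H = 8 - 1*6 = 8 - 6 = 2)
D(Z) = 7*Z (D(Z) = Z + 6*Z = 7*Z)
L = 1369 (L = (7*5 + 2)² = (35 + 2)² = 37² = 1369)
(-264 + L)*A = (-264 + 1369)*357 = 1105*357 = 394485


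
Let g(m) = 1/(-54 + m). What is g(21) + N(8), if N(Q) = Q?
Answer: 263/33 ≈ 7.9697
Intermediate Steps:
g(21) + N(8) = 1/(-54 + 21) + 8 = 1/(-33) + 8 = -1/33 + 8 = 263/33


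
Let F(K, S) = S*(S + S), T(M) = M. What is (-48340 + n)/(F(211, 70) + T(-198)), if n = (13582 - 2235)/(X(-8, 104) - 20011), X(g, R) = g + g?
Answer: -138302361/27471322 ≈ -5.0344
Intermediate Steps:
X(g, R) = 2*g
n = -1621/2861 (n = (13582 - 2235)/(2*(-8) - 20011) = 11347/(-16 - 20011) = 11347/(-20027) = 11347*(-1/20027) = -1621/2861 ≈ -0.56659)
F(K, S) = 2*S**2 (F(K, S) = S*(2*S) = 2*S**2)
(-48340 + n)/(F(211, 70) + T(-198)) = (-48340 - 1621/2861)/(2*70**2 - 198) = -138302361/(2861*(2*4900 - 198)) = -138302361/(2861*(9800 - 198)) = -138302361/2861/9602 = -138302361/2861*1/9602 = -138302361/27471322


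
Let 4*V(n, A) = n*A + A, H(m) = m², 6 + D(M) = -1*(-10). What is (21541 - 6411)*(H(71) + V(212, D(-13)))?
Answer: 79493020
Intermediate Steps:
D(M) = 4 (D(M) = -6 - 1*(-10) = -6 + 10 = 4)
V(n, A) = A/4 + A*n/4 (V(n, A) = (n*A + A)/4 = (A*n + A)/4 = (A + A*n)/4 = A/4 + A*n/4)
(21541 - 6411)*(H(71) + V(212, D(-13))) = (21541 - 6411)*(71² + (¼)*4*(1 + 212)) = 15130*(5041 + (¼)*4*213) = 15130*(5041 + 213) = 15130*5254 = 79493020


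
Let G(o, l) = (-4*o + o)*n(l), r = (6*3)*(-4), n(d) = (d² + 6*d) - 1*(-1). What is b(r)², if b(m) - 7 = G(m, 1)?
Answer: 3010225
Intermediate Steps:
n(d) = 1 + d² + 6*d (n(d) = (d² + 6*d) + 1 = 1 + d² + 6*d)
r = -72 (r = 18*(-4) = -72)
G(o, l) = -3*o*(1 + l² + 6*l) (G(o, l) = (-4*o + o)*(1 + l² + 6*l) = (-3*o)*(1 + l² + 6*l) = -3*o*(1 + l² + 6*l))
b(m) = 7 - 24*m (b(m) = 7 - 3*m*(1 + 1² + 6*1) = 7 - 3*m*(1 + 1 + 6) = 7 - 3*m*8 = 7 - 24*m)
b(r)² = (7 - 24*(-72))² = (7 + 1728)² = 1735² = 3010225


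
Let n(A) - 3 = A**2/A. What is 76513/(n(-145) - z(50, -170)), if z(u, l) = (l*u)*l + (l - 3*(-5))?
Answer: -76513/1444987 ≈ -0.052951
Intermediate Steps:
z(u, l) = 15 + l + u*l**2 (z(u, l) = u*l**2 + (l + 15) = u*l**2 + (15 + l) = 15 + l + u*l**2)
n(A) = 3 + A (n(A) = 3 + A**2/A = 3 + A)
76513/(n(-145) - z(50, -170)) = 76513/((3 - 145) - (15 - 170 + 50*(-170)**2)) = 76513/(-142 - (15 - 170 + 50*28900)) = 76513/(-142 - (15 - 170 + 1445000)) = 76513/(-142 - 1*1444845) = 76513/(-142 - 1444845) = 76513/(-1444987) = 76513*(-1/1444987) = -76513/1444987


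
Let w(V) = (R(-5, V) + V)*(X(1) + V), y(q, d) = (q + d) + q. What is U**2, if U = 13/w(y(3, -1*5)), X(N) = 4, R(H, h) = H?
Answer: 169/400 ≈ 0.42250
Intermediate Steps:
y(q, d) = d + 2*q (y(q, d) = (d + q) + q = d + 2*q)
w(V) = (-5 + V)*(4 + V)
U = -13/20 (U = 13/(-20 + (-1*5 + 2*3)**2 - (-1*5 + 2*3)) = 13/(-20 + (-5 + 6)**2 - (-5 + 6)) = 13/(-20 + 1**2 - 1*1) = 13/(-20 + 1 - 1) = 13/(-20) = 13*(-1/20) = -13/20 ≈ -0.65000)
U**2 = (-13/20)**2 = 169/400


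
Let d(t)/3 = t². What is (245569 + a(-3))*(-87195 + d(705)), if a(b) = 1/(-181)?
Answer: 62399641393440/181 ≈ 3.4475e+11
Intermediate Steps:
a(b) = -1/181
d(t) = 3*t²
(245569 + a(-3))*(-87195 + d(705)) = (245569 - 1/181)*(-87195 + 3*705²) = 44447988*(-87195 + 3*497025)/181 = 44447988*(-87195 + 1491075)/181 = (44447988/181)*1403880 = 62399641393440/181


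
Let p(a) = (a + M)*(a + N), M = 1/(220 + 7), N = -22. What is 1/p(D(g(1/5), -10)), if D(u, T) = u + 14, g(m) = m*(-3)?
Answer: -5675/654202 ≈ -0.0086747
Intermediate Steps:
g(m) = -3*m
D(u, T) = 14 + u
M = 1/227 ≈ 0.0044053
p(a) = (-22 + a)*(1/227 + a) (p(a) = (a + 1/227)*(a - 22) = (1/227 + a)*(-22 + a) = (-22 + a)*(1/227 + a))
1/p(D(g(1/5), -10)) = 1/(-22/227 + (14 - 3/5)² - 4993*(14 - 3/5)/227) = 1/(-22/227 + (14 - 3*⅕)² - 4993*(14 - 3*⅕)/227) = 1/(-22/227 + (14 - ⅗)² - 4993*(14 - ⅗)/227) = 1/(-22/227 + (67/5)² - 4993/227*67/5) = 1/(-22/227 + 4489/25 - 334531/1135) = 1/(-654202/5675) = -5675/654202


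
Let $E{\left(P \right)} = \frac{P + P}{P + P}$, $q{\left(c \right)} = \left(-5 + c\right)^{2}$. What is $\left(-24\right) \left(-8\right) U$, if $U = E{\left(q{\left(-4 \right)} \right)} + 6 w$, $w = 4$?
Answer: $4800$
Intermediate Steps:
$E{\left(P \right)} = 1$ ($E{\left(P \right)} = \frac{2 P}{2 P} = 2 P \frac{1}{2 P} = 1$)
$U = 25$ ($U = 1 + 6 \cdot 4 = 1 + 24 = 25$)
$\left(-24\right) \left(-8\right) U = \left(-24\right) \left(-8\right) 25 = 192 \cdot 25 = 4800$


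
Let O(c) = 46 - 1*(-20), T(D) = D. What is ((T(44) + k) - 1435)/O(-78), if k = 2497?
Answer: 553/33 ≈ 16.758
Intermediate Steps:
O(c) = 66 (O(c) = 46 + 20 = 66)
((T(44) + k) - 1435)/O(-78) = ((44 + 2497) - 1435)/66 = (2541 - 1435)*(1/66) = 1106*(1/66) = 553/33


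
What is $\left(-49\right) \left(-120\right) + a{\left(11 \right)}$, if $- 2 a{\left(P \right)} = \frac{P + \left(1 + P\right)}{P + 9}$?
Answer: $\frac{235177}{40} \approx 5879.4$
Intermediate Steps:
$a{\left(P \right)} = - \frac{1 + 2 P}{2 \left(9 + P\right)}$ ($a{\left(P \right)} = - \frac{\left(P + \left(1 + P\right)\right) \frac{1}{P + 9}}{2} = - \frac{\left(1 + 2 P\right) \frac{1}{9 + P}}{2} = - \frac{\frac{1}{9 + P} \left(1 + 2 P\right)}{2} = - \frac{1 + 2 P}{2 \left(9 + P\right)}$)
$\left(-49\right) \left(-120\right) + a{\left(11 \right)} = \left(-49\right) \left(-120\right) + \frac{- \frac{1}{2} - 11}{9 + 11} = 5880 + \frac{- \frac{1}{2} - 11}{20} = 5880 + \frac{1}{20} \left(- \frac{23}{2}\right) = 5880 - \frac{23}{40} = \frac{235177}{40}$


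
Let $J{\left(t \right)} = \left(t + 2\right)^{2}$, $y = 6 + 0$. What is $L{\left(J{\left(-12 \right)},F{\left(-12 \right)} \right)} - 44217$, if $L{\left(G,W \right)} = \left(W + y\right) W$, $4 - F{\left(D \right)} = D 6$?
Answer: $-37985$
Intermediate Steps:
$F{\left(D \right)} = 4 - 6 D$ ($F{\left(D \right)} = 4 - D 6 = 4 - 6 D$)
$y = 6$
$J{\left(t \right)} = \left(2 + t\right)^{2}$
$L{\left(G,W \right)} = W \left(6 + W\right)$ ($L{\left(G,W \right)} = \left(W + 6\right) W = \left(6 + W\right) W = W \left(6 + W\right)$)
$L{\left(J{\left(-12 \right)},F{\left(-12 \right)} \right)} - 44217 = \left(4 - -72\right) \left(6 + \left(4 - -72\right)\right) - 44217 = \left(4 + 72\right) \left(6 + \left(4 + 72\right)\right) - 44217 = 76 \left(6 + 76\right) - 44217 = 76 \cdot 82 - 44217 = 6232 - 44217 = -37985$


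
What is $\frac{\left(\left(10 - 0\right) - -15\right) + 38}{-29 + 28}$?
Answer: $-63$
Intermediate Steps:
$\frac{\left(\left(10 - 0\right) - -15\right) + 38}{-29 + 28} = \frac{\left(\left(10 + 0\right) + 15\right) + 38}{-1} = - (\left(10 + 15\right) + 38) = - (25 + 38) = \left(-1\right) 63 = -63$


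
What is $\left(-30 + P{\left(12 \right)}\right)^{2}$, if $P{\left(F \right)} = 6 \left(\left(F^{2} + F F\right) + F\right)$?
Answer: $3132900$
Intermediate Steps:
$P{\left(F \right)} = 6 F + 12 F^{2}$ ($P{\left(F \right)} = 6 \left(\left(F^{2} + F^{2}\right) + F\right) = 6 \left(2 F^{2} + F\right) = 6 \left(F + 2 F^{2}\right) = 6 F + 12 F^{2}$)
$\left(-30 + P{\left(12 \right)}\right)^{2} = \left(-30 + 6 \cdot 12 \left(1 + 2 \cdot 12\right)\right)^{2} = \left(-30 + 6 \cdot 12 \left(1 + 24\right)\right)^{2} = \left(-30 + 6 \cdot 12 \cdot 25\right)^{2} = \left(-30 + 1800\right)^{2} = 1770^{2} = 3132900$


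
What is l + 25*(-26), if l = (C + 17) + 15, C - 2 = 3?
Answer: -613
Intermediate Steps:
C = 5 (C = 2 + 3 = 5)
l = 37 (l = (5 + 17) + 15 = 22 + 15 = 37)
l + 25*(-26) = 37 + 25*(-26) = 37 - 650 = -613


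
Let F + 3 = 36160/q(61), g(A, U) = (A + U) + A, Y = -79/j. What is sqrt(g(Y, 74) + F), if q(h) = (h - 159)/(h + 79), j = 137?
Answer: 3*I*sqrt(5271539567)/959 ≈ 227.13*I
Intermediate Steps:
Y = -79/137 ≈ -0.57664
g(A, U) = U + 2*A
q(h) = (-159 + h)/(79 + h)
F = -361621/7 (F = -3 + 36160/(((-159 + 61)/(79 + 61))) = -3 + 36160/((-98/140)) = -3 + 36160/(((1/140)*(-98))) = -3 + 36160/(-7/10) = -3 + 36160*(-10/7) = -3 - 361600/7 = -361621/7 ≈ -51660.)
sqrt(g(Y, 74) + F) = sqrt((74 + 2*(-79/137)) - 361621/7) = sqrt((74 - 158/137) - 361621/7) = sqrt(9980/137 - 361621/7) = sqrt(-49472217/959) = 3*I*sqrt(5271539567)/959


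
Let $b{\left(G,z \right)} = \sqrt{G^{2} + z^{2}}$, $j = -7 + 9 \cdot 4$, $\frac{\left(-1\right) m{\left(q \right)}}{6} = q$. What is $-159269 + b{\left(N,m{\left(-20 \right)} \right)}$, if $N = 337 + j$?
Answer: $-159269 + 6 \sqrt{4121} \approx -1.5888 \cdot 10^{5}$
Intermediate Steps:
$m{\left(q \right)} = - 6 q$
$j = 29$ ($j = -7 + 36 = 29$)
$N = 366$ ($N = 337 + 29 = 366$)
$-159269 + b{\left(N,m{\left(-20 \right)} \right)} = -159269 + \sqrt{366^{2} + \left(\left(-6\right) \left(-20\right)\right)^{2}} = -159269 + \sqrt{133956 + 120^{2}} = -159269 + \sqrt{133956 + 14400} = -159269 + \sqrt{148356} = -159269 + 6 \sqrt{4121}$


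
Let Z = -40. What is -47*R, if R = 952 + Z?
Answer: -42864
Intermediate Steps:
R = 912 (R = 952 - 40 = 912)
-47*R = -47*912 = -42864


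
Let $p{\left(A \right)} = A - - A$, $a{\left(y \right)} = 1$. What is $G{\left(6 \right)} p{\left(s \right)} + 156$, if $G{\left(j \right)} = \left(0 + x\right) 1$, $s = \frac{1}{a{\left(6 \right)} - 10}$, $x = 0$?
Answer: $156$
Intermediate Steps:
$s = - \frac{1}{9}$ ($s = \frac{1}{1 - 10} = \frac{1}{-9} = - \frac{1}{9} \approx -0.11111$)
$G{\left(j \right)} = 0$ ($G{\left(j \right)} = \left(0 + 0\right) 1 = 0 \cdot 1 = 0$)
$p{\left(A \right)} = 2 A$ ($p{\left(A \right)} = A + A = 2 A$)
$G{\left(6 \right)} p{\left(s \right)} + 156 = 0 \cdot 2 \left(- \frac{1}{9}\right) + 156 = 0 \left(- \frac{2}{9}\right) + 156 = 0 + 156 = 156$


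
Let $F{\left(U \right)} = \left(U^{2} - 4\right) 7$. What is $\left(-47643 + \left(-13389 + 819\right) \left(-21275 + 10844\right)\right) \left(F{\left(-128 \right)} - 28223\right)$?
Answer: $11329299923799$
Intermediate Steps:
$F{\left(U \right)} = -28 + 7 U^{2}$ ($F{\left(U \right)} = \left(-4 + U^{2}\right) 7 = -28 + 7 U^{2}$)
$\left(-47643 + \left(-13389 + 819\right) \left(-21275 + 10844\right)\right) \left(F{\left(-128 \right)} - 28223\right) = \left(-47643 + \left(-13389 + 819\right) \left(-21275 + 10844\right)\right) \left(\left(-28 + 7 \left(-128\right)^{2}\right) - 28223\right) = \left(-47643 - -131117670\right) \left(\left(-28 + 7 \cdot 16384\right) - 28223\right) = \left(-47643 + 131117670\right) \left(\left(-28 + 114688\right) - 28223\right) = 131070027 \left(114660 - 28223\right) = 131070027 \cdot 86437 = 11329299923799$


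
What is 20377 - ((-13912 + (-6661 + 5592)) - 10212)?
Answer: 45570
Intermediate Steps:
20377 - ((-13912 + (-6661 + 5592)) - 10212) = 20377 - ((-13912 - 1069) - 10212) = 20377 - (-14981 - 10212) = 20377 - 1*(-25193) = 20377 + 25193 = 45570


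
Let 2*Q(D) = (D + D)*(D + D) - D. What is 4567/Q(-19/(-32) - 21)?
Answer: 2338304/431633 ≈ 5.4173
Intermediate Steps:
Q(D) = 2*D² - D/2 (Q(D) = ((D + D)*(D + D) - D)/2 = ((2*D)*(2*D) - D)/2 = (4*D² - D)/2 = (-D + 4*D²)/2 = 2*D² - D/2)
4567/Q(-19/(-32) - 21) = 4567/(((-19/(-32) - 21)*(-1 + 4*(-19/(-32) - 21))/2)) = 4567/(((-19*(-1/32) - 21)*(-1 + 4*(-19*(-1/32) - 21))/2)) = 4567/(((19/32 - 21)*(-1 + 4*(19/32 - 21))/2)) = 4567/(((½)*(-653/32)*(-1 + 4*(-653/32)))) = 4567/(((½)*(-653/32)*(-1 - 653/8))) = 4567/(((½)*(-653/32)*(-661/8))) = 4567/(431633/512) = 4567*(512/431633) = 2338304/431633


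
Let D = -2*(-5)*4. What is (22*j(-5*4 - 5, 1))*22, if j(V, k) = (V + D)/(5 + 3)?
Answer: 1815/2 ≈ 907.50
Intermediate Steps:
D = 40 (D = 10*4 = 40)
j(V, k) = 5 + V/8 (j(V, k) = (V + 40)/(5 + 3) = (40 + V)/8 = (40 + V)*(⅛) = 5 + V/8)
(22*j(-5*4 - 5, 1))*22 = (22*(5 + (-5*4 - 5)/8))*22 = (22*(5 + (-20 - 5)/8))*22 = (22*(5 + (⅛)*(-25)))*22 = (22*(5 - 25/8))*22 = (22*(15/8))*22 = (165/4)*22 = 1815/2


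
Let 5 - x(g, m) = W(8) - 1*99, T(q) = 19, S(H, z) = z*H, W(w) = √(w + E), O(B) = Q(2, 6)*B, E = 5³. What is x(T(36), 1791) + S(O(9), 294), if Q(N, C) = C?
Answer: 15980 - √133 ≈ 15968.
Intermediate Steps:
E = 125
O(B) = 6*B
W(w) = √(125 + w) (W(w) = √(w + 125) = √(125 + w))
S(H, z) = H*z
x(g, m) = 104 - √133 (x(g, m) = 5 - (√(125 + 8) - 1*99) = 5 - (√133 - 99) = 5 - (-99 + √133) = 5 + (99 - √133) = 104 - √133)
x(T(36), 1791) + S(O(9), 294) = (104 - √133) + (6*9)*294 = (104 - √133) + 54*294 = (104 - √133) + 15876 = 15980 - √133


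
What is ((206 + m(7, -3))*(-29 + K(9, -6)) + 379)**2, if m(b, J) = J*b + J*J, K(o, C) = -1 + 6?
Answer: 18292729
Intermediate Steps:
K(o, C) = 5
m(b, J) = J**2 + J*b (m(b, J) = J*b + J**2 = J**2 + J*b)
((206 + m(7, -3))*(-29 + K(9, -6)) + 379)**2 = ((206 - 3*(-3 + 7))*(-29 + 5) + 379)**2 = ((206 - 3*4)*(-24) + 379)**2 = ((206 - 12)*(-24) + 379)**2 = (194*(-24) + 379)**2 = (-4656 + 379)**2 = (-4277)**2 = 18292729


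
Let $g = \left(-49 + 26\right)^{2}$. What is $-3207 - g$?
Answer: $-3736$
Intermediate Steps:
$g = 529$ ($g = \left(-23\right)^{2} = 529$)
$-3207 - g = -3207 - 529 = -3736$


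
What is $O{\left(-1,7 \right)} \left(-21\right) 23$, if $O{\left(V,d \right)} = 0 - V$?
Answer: $-483$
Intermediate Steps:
$O{\left(V,d \right)} = - V$
$O{\left(-1,7 \right)} \left(-21\right) 23 = \left(-1\right) \left(-1\right) \left(-21\right) 23 = 1 \left(-21\right) 23 = \left(-21\right) 23 = -483$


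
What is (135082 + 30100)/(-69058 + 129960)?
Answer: 82591/30451 ≈ 2.7123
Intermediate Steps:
(135082 + 30100)/(-69058 + 129960) = 165182/60902 = 165182*(1/60902) = 82591/30451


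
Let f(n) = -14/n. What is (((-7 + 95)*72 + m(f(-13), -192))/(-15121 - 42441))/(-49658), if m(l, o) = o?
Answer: 1536/714603449 ≈ 2.1494e-6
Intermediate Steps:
(((-7 + 95)*72 + m(f(-13), -192))/(-15121 - 42441))/(-49658) = (((-7 + 95)*72 - 192)/(-15121 - 42441))/(-49658) = ((88*72 - 192)/(-57562))*(-1/49658) = ((6336 - 192)*(-1/57562))*(-1/49658) = (6144*(-1/57562))*(-1/49658) = -3072/28781*(-1/49658) = 1536/714603449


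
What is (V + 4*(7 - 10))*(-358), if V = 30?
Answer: -6444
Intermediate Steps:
(V + 4*(7 - 10))*(-358) = (30 + 4*(7 - 10))*(-358) = (30 + 4*(-3))*(-358) = (30 - 12)*(-358) = 18*(-358) = -6444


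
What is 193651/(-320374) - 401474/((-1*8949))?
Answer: 126888848477/2867026926 ≈ 44.258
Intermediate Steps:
193651/(-320374) - 401474/((-1*8949)) = 193651*(-1/320374) - 401474/(-8949) = -193651/320374 - 401474*(-1/8949) = -193651/320374 + 401474/8949 = 126888848477/2867026926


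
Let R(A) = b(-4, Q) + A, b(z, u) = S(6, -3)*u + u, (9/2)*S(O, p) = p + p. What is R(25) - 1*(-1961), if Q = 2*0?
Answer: 1986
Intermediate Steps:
Q = 0
S(O, p) = 4*p/9 (S(O, p) = 2*(p + p)/9 = 2*(2*p)/9 = 4*p/9)
b(z, u) = -u/3 (b(z, u) = ((4/9)*(-3))*u + u = -4*u/3 + u = -u/3)
R(A) = A (R(A) = -⅓*0 + A = 0 + A = A)
R(25) - 1*(-1961) = 25 - 1*(-1961) = 25 + 1961 = 1986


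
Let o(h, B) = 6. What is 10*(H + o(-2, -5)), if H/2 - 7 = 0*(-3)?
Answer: 200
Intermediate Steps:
H = 14 (H = 14 + 2*(0*(-3)) = 14 + 2*0 = 14 + 0 = 14)
10*(H + o(-2, -5)) = 10*(14 + 6) = 10*20 = 200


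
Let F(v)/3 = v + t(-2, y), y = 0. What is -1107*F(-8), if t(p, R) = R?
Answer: 26568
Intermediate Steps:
F(v) = 3*v (F(v) = 3*(v + 0) = 3*v)
-1107*F(-8) = -3321*(-8) = -1107*(-24) = 26568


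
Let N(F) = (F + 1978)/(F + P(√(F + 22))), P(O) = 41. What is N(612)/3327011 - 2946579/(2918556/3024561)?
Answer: -2151321640224854241093/704519372135972 ≈ -3.0536e+6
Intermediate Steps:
N(F) = (1978 + F)/(41 + F) (N(F) = (F + 1978)/(F + 41) = (1978 + F)/(41 + F))
N(612)/3327011 - 2946579/(2918556/3024561) = ((1978 + 612)/(41 + 612))/3327011 - 2946579/(2918556/3024561) = (2590/653)*(1/3327011) - 2946579/(2918556*(1/3024561)) = ((1/653)*2590)*(1/3327011) - 2946579/972852/1008187 = (2590/653)*(1/3327011) - 2946579*1008187/972852 = 2590/2172538183 - 990234214091/324284 = -2151321640224854241093/704519372135972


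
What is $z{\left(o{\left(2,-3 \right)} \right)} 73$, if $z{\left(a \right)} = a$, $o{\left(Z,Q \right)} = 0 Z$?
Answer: $0$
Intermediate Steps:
$o{\left(Z,Q \right)} = 0$
$z{\left(o{\left(2,-3 \right)} \right)} 73 = 0 \cdot 73 = 0$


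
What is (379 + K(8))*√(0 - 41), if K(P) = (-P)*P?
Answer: 315*I*√41 ≈ 2017.0*I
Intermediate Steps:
K(P) = -P²
(379 + K(8))*√(0 - 41) = (379 - 1*8²)*√(0 - 41) = (379 - 1*64)*√(-41) = (379 - 64)*(I*√41) = 315*(I*√41) = 315*I*√41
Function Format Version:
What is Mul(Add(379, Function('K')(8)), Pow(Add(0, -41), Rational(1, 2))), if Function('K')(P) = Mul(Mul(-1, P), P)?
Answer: Mul(315, I, Pow(41, Rational(1, 2))) ≈ Mul(2017.0, I)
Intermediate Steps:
Function('K')(P) = Mul(-1, Pow(P, 2))
Mul(Add(379, Function('K')(8)), Pow(Add(0, -41), Rational(1, 2))) = Mul(Add(379, Mul(-1, Pow(8, 2))), Pow(Add(0, -41), Rational(1, 2))) = Mul(Add(379, Mul(-1, 64)), Pow(-41, Rational(1, 2))) = Mul(Add(379, -64), Mul(I, Pow(41, Rational(1, 2)))) = Mul(315, Mul(I, Pow(41, Rational(1, 2)))) = Mul(315, I, Pow(41, Rational(1, 2)))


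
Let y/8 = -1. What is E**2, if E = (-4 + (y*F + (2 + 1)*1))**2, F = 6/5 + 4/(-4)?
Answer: 28561/625 ≈ 45.698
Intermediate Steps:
y = -8 (y = 8*(-1) = -8)
F = 1/5 (F = 6*(1/5) + 4*(-1/4) = 6/5 - 1 = 1/5 ≈ 0.20000)
E = 169/25 (E = (-4 + (-8*1/5 + (2 + 1)*1))**2 = (-4 + (-8/5 + 3*1))**2 = (-4 + (-8/5 + 3))**2 = (-4 + 7/5)**2 = (-13/5)**2 = 169/25 ≈ 6.7600)
E**2 = (169/25)**2 = 28561/625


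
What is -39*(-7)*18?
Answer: 4914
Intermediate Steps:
-39*(-7)*18 = 273*18 = 4914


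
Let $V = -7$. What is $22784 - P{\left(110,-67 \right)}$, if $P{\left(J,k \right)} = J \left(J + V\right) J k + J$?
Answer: $83524774$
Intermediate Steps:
$P{\left(J,k \right)} = J + k J^{2} \left(-7 + J\right)$ ($P{\left(J,k \right)} = J \left(J - 7\right) J k + J = J \left(-7 + J\right) J k + J = J^{2} \left(-7 + J\right) k + J = k J^{2} \left(-7 + J\right) + J = J + k J^{2} \left(-7 + J\right)$)
$22784 - P{\left(110,-67 \right)} = 22784 - 110 \left(1 - 67 \cdot 110^{2} - 770 \left(-67\right)\right) = 22784 - 110 \left(1 - 810700 + 51590\right) = 22784 - 110 \left(-759109\right) = 22784 - -83501990 = 22784 + 83501990 = 83524774$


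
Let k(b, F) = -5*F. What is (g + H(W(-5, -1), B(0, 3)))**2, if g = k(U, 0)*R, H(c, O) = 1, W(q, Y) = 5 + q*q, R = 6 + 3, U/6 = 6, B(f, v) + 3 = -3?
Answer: 1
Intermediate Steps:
B(f, v) = -6 (B(f, v) = -3 - 3 = -6)
U = 36 (U = 6*6 = 36)
R = 9
W(q, Y) = 5 + q**2
g = 0 (g = -5*0*9 = 0*9 = 0)
(g + H(W(-5, -1), B(0, 3)))**2 = (0 + 1)**2 = 1**2 = 1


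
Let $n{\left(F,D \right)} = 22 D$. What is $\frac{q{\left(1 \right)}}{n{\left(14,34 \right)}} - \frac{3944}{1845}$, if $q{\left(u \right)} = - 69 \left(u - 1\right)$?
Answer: $- \frac{3944}{1845} \approx -2.1377$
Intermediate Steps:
$q{\left(u \right)} = 69 - 69 u$ ($q{\left(u \right)} = - 69 \left(-1 + u\right) = 69 - 69 u$)
$\frac{q{\left(1 \right)}}{n{\left(14,34 \right)}} - \frac{3944}{1845} = \frac{69 - 69}{22 \cdot 34} - \frac{3944}{1845} = \frac{69 - 69}{748} - \frac{3944}{1845} = 0 \cdot \frac{1}{748} - \frac{3944}{1845} = 0 - \frac{3944}{1845} = - \frac{3944}{1845}$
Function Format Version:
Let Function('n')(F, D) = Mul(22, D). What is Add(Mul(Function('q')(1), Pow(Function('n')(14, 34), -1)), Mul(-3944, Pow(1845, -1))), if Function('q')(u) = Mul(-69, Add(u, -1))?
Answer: Rational(-3944, 1845) ≈ -2.1377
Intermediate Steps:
Function('q')(u) = Add(69, Mul(-69, u)) (Function('q')(u) = Mul(-69, Add(-1, u)) = Add(69, Mul(-69, u)))
Add(Mul(Function('q')(1), Pow(Function('n')(14, 34), -1)), Mul(-3944, Pow(1845, -1))) = Add(Mul(Add(69, Mul(-69, 1)), Pow(Mul(22, 34), -1)), Mul(-3944, Pow(1845, -1))) = Add(Mul(Add(69, -69), Pow(748, -1)), Mul(-3944, Rational(1, 1845))) = Add(Mul(0, Rational(1, 748)), Rational(-3944, 1845)) = Add(0, Rational(-3944, 1845)) = Rational(-3944, 1845)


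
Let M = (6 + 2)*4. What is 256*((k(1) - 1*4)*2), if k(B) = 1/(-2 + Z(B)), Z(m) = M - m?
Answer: -58880/29 ≈ -2030.3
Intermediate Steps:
M = 32 (M = 8*4 = 32)
Z(m) = 32 - m
k(B) = 1/(30 - B) (k(B) = 1/(-2 + (32 - B)) = 1/(30 - B))
256*((k(1) - 1*4)*2) = 256*((-1/(-30 + 1) - 1*4)*2) = 256*((-1/(-29) - 4)*2) = 256*((-1*(-1/29) - 4)*2) = 256*((1/29 - 4)*2) = 256*(-115/29*2) = 256*(-230/29) = -58880/29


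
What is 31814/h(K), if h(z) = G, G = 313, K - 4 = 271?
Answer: 31814/313 ≈ 101.64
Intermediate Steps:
K = 275 (K = 4 + 271 = 275)
h(z) = 313
31814/h(K) = 31814/313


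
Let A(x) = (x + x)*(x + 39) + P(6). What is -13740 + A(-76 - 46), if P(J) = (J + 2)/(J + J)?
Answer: 19538/3 ≈ 6512.7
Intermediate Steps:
P(J) = (2 + J)/(2*J) (P(J) = (2 + J)/((2*J)) = (2 + J)*(1/(2*J)) = (2 + J)/(2*J))
A(x) = ⅔ + 2*x*(39 + x) (A(x) = (x + x)*(x + 39) + (½)*(2 + 6)/6 = (2*x)*(39 + x) + (½)*(⅙)*8 = 2*x*(39 + x) + ⅔ = ⅔ + 2*x*(39 + x))
-13740 + A(-76 - 46) = -13740 + (⅔ + 2*(-76 - 46)² + 78*(-76 - 46)) = -13740 + (⅔ + 2*(-122)² + 78*(-122)) = -13740 + (⅔ + 2*14884 - 9516) = -13740 + (⅔ + 29768 - 9516) = -13740 + 60758/3 = 19538/3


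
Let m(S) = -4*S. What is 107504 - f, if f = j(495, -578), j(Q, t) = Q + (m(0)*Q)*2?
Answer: 107009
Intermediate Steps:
j(Q, t) = Q (j(Q, t) = Q + ((-4*0)*Q)*2 = Q + (0*Q)*2 = Q + 0*2 = Q + 0 = Q)
f = 495
107504 - f = 107504 - 1*495 = 107504 - 495 = 107009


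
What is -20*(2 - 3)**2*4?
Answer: -80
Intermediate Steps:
-20*(2 - 3)**2*4 = -20*(-1)**2*4 = -20*1*4 = -20*4 = -80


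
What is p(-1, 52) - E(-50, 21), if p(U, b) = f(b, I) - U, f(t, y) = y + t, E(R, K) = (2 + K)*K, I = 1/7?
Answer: -3009/7 ≈ -429.86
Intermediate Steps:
I = ⅐ ≈ 0.14286
E(R, K) = K*(2 + K)
f(t, y) = t + y
p(U, b) = ⅐ + b - U (p(U, b) = (b + ⅐) - U = (⅐ + b) - U = ⅐ + b - U)
p(-1, 52) - E(-50, 21) = (⅐ + 52 - 1*(-1)) - 21*(2 + 21) = (⅐ + 52 + 1) - 21*23 = 372/7 - 1*483 = 372/7 - 483 = -3009/7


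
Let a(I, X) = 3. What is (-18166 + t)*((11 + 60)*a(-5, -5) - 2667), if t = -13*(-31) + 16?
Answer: 43551138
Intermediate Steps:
t = 419 (t = 403 + 16 = 419)
(-18166 + t)*((11 + 60)*a(-5, -5) - 2667) = (-18166 + 419)*((11 + 60)*3 - 2667) = -17747*(71*3 - 2667) = -17747*(213 - 2667) = -17747*(-2454) = 43551138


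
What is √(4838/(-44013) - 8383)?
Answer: I*√16239292503621/44013 ≈ 91.559*I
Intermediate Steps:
√(4838/(-44013) - 8383) = √(4838*(-1/44013) - 8383) = √(-4838/44013 - 8383) = √(-368965817/44013) = I*√16239292503621/44013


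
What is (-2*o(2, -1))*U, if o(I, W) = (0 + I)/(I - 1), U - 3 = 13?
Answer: -64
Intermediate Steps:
U = 16 (U = 3 + 13 = 16)
o(I, W) = I/(-1 + I)
(-2*o(2, -1))*U = -4/(-1 + 2)*16 = -4/1*16 = -4*16 = -64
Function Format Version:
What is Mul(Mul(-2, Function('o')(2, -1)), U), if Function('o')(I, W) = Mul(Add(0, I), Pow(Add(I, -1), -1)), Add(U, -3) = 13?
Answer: -64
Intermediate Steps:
U = 16 (U = Add(3, 13) = 16)
Function('o')(I, W) = Mul(I, Pow(Add(-1, I), -1))
Mul(Mul(-2, Function('o')(2, -1)), U) = Mul(Mul(-2, Mul(2, Pow(Add(-1, 2), -1))), 16) = Mul(Mul(-2, Mul(2, Pow(1, -1))), 16) = Mul(Mul(-2, Mul(2, 1)), 16) = Mul(Mul(-2, 2), 16) = Mul(-4, 16) = -64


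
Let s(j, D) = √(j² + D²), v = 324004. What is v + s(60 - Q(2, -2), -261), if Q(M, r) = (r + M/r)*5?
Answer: 324004 + 3*√8194 ≈ 3.2428e+5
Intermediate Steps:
Q(M, r) = 5*r + 5*M/r
s(j, D) = √(D² + j²)
v + s(60 - Q(2, -2), -261) = 324004 + √((-261)² + (60 - (5*(-2) + 5*2/(-2)))²) = 324004 + √(68121 + (60 - (-10 + 5*2*(-½)))²) = 324004 + √(68121 + (60 - (-10 - 5))²) = 324004 + √(68121 + (60 - 1*(-15))²) = 324004 + √(68121 + (60 + 15)²) = 324004 + √(68121 + 75²) = 324004 + √(68121 + 5625) = 324004 + √73746 = 324004 + 3*√8194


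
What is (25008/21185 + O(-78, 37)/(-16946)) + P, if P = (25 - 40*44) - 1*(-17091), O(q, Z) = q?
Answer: 2756622473779/179500505 ≈ 15357.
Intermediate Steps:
P = 15356 (P = (25 - 1760) + 17091 = -1735 + 17091 = 15356)
(25008/21185 + O(-78, 37)/(-16946)) + P = (25008/21185 - 78/(-16946)) + 15356 = (25008*(1/21185) - 78*(-1/16946)) + 15356 = (25008/21185 + 39/8473) + 15356 = 212718999/179500505 + 15356 = 2756622473779/179500505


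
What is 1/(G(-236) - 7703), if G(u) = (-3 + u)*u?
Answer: 1/48701 ≈ 2.0533e-5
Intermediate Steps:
G(u) = u*(-3 + u)
1/(G(-236) - 7703) = 1/(-236*(-3 - 236) - 7703) = 1/(-236*(-239) - 7703) = 1/(56404 - 7703) = 1/48701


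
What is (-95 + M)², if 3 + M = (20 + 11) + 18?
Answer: 2401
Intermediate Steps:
M = 46 (M = -3 + ((20 + 11) + 18) = -3 + (31 + 18) = -3 + 49 = 46)
(-95 + M)² = (-95 + 46)² = (-49)² = 2401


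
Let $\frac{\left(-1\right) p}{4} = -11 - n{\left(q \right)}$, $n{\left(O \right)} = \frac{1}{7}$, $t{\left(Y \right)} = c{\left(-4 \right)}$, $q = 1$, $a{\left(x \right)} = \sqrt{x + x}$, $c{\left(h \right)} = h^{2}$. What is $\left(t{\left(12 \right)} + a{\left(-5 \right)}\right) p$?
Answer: $\frac{4992}{7} + \frac{312 i \sqrt{10}}{7} \approx 713.14 + 140.95 i$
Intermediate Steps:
$a{\left(x \right)} = \sqrt{2} \sqrt{x}$ ($a{\left(x \right)} = \sqrt{2 x} = \sqrt{2} \sqrt{x}$)
$t{\left(Y \right)} = 16$ ($t{\left(Y \right)} = \left(-4\right)^{2} = 16$)
$n{\left(O \right)} = \frac{1}{7}$
$p = \frac{312}{7}$ ($p = - 4 \left(-11 - \frac{1}{7}\right) = \left(-4\right) \left(- \frac{78}{7}\right) = \frac{312}{7} \approx 44.571$)
$\left(t{\left(12 \right)} + a{\left(-5 \right)}\right) p = \left(16 + \sqrt{2} \sqrt{-5}\right) \frac{312}{7} = \left(16 + \sqrt{2} i \sqrt{5}\right) \frac{312}{7} = \left(16 + i \sqrt{10}\right) \frac{312}{7} = \frac{4992}{7} + \frac{312 i \sqrt{10}}{7}$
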